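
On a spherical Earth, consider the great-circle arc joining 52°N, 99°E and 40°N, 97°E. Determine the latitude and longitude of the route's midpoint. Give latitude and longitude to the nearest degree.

Write both endpoints as unit vectors p₁, p₂ with components (cos φ cos λ, cos φ sin λ, sin φ).
The central angle between the endpoints is δ = arccos(p₁·p₂) ≈ 0.211 rad (12.1°).
Interpolate at f = 1/2 with slerp weights a = sin((1−f)δ)/sin δ ≈ 0.503, b = sin(fδ)/sin δ ≈ 0.503.
p = a·p₁ + b·p₂ ≈ (-0.095, 0.688, 0.719); φ = arcsin(p_z) ≈ 46.00°, λ = atan2(p_y, p_x) ≈ 97.89°.

≈ 46°N, 98°E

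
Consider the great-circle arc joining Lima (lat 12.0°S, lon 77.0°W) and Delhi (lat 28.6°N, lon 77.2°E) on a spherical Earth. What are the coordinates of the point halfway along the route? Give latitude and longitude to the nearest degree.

Write both endpoints as unit vectors p₁, p₂ with components (cos φ cos λ, cos φ sin λ, sin φ).
The central angle between the endpoints is δ = arccos(p₁·p₂) ≈ 2.632 rad (150.8°).
Interpolate at f = 1/2 with slerp weights a = sin((1−f)δ)/sin δ ≈ 1.982, b = sin(fδ)/sin δ ≈ 1.982.
p = a·p₁ + b·p₂ ≈ (0.822, -0.192, 0.537); φ = arcsin(p_z) ≈ 32.46°, λ = atan2(p_y, p_x) ≈ -13.16°.

≈ lat 32°N, lon 13°W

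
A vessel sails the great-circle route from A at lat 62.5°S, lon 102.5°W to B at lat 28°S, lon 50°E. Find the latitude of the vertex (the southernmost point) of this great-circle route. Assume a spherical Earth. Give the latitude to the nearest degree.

≈ 79°S

The great circle lies in the plane with unit normal n̂ = (p₁ × p₂)/|p₁ × p₂|.
Here n̂_z ≈ +0.189; the vertex latitude is φ_max = arccos|n̂_z| ≈ 79.1°.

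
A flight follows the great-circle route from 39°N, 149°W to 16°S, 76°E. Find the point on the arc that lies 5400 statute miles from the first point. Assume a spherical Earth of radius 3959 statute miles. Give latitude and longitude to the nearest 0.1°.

≈ 20.9°N, 119.5°E

Convert each endpoint to a unit vector on the sphere (x = cos φ cos λ, y = cos φ sin λ, z = sin φ).
The central angle between the endpoints is δ = arccos(p₁·p₂) ≈ 2.349 rad (134.6°). The total great-circle distance is δ·R ≈ 2.349 × 3959 ≈ 9298 mi, so the target fraction is f = 5400/9298 ≈ 0.581.
Interpolate at f ≈ 0.581 with slerp weights a = sin((1−f)δ)/sin δ ≈ 1.169, b = sin(fδ)/sin δ ≈ 1.374.
p = a·p₁ + b·p₂ ≈ (-0.459, 0.813, 0.357); φ = arcsin(p_z) ≈ 20.93°, λ = atan2(p_y, p_x) ≈ 119.46°.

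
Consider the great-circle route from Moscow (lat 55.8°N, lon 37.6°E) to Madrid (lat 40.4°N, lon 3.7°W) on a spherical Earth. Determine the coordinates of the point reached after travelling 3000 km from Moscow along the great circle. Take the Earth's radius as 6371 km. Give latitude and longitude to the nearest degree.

≈ lat 43°N, lon 0°E

The haversine formula gives a central angle δ ≈ 0.540 rad (30.9°) between the endpoints. The total great-circle distance is δ·R ≈ 0.540 × 6371 ≈ 3441 km, so the target fraction is f = 3000/3441 ≈ 0.872.
Interpolate at f ≈ 0.872 with slerp weights a = sin((1−f)δ)/sin δ ≈ 0.135, b = sin(fδ)/sin δ ≈ 0.882.
p = a·p₁ + b·p₂ ≈ (0.730, 0.003, 0.683); φ = arcsin(p_z) ≈ 43.08°, λ = atan2(p_y, p_x) ≈ 0.22°.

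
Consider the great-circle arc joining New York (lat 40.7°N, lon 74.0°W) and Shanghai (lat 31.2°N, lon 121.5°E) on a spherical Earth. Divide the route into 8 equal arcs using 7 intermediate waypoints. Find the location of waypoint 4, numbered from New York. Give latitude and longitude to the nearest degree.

≈ lat 79°N, lon 180°E

From cos δ = sin φ₁ sin φ₂ + cos φ₁ cos φ₂ cos Δλ, the central angle is δ ≈ 1.862 rad (106.7°).
Interpolate at f = 4/8 with slerp weights a = sin((1−f)δ)/sin δ ≈ 0.837, b = sin(fδ)/sin δ ≈ 0.837.
p = a·p₁ + b·p₂ ≈ (-0.199, 0.000, 0.980); φ = arcsin(p_z) ≈ 78.51°, λ = atan2(p_y, p_x) ≈ 179.87°.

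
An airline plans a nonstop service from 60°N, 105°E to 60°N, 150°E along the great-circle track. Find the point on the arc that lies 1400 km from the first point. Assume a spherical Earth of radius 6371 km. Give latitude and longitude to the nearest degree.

≈ 62°N, 131°E

The haversine formula gives a central angle δ ≈ 0.385 rad (22.1°) between the endpoints. The total great-circle distance is δ·R ≈ 0.385 × 6371 ≈ 2453 km, so the target fraction is f = 1400/2453 ≈ 0.571.
Interpolate at f ≈ 0.571 with slerp weights a = sin((1−f)δ)/sin δ ≈ 0.438, b = sin(fδ)/sin δ ≈ 0.580.
p = a·p₁ + b·p₂ ≈ (-0.308, 0.357, 0.882); φ = arcsin(p_z) ≈ 61.88°, λ = atan2(p_y, p_x) ≈ 130.81°.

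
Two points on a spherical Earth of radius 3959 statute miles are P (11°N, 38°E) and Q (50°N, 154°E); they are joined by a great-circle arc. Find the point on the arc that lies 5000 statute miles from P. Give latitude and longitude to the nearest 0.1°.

The haversine formula gives a central angle δ ≈ 1.702 rad (97.5°) between the endpoints. The total great-circle distance is δ·R ≈ 1.702 × 3959 ≈ 6737 mi, so the target fraction is f = 5000/6737 ≈ 0.742.
Interpolate at f ≈ 0.742 with slerp weights a = sin((1−f)δ)/sin δ ≈ 0.428, b = sin(fδ)/sin δ ≈ 0.961.
p = a·p₁ + b·p₂ ≈ (-0.224, 0.530, 0.818); φ = arcsin(p_z) ≈ 54.89°, λ = atan2(p_y, p_x) ≈ 112.92°.

≈ (54.9°N, 112.9°E)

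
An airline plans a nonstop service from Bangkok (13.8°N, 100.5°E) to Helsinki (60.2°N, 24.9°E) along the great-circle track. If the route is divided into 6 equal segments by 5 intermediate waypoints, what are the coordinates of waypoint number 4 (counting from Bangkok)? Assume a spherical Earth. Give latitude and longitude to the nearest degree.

≈ 51°N, 64°E

The haversine formula gives a central angle δ ≈ 1.238 rad (70.9°) between the endpoints.
Interpolate at f = 4/6 with slerp weights a = sin((1−f)δ)/sin δ ≈ 0.424, b = sin(fδ)/sin δ ≈ 0.777.
p = a·p₁ + b·p₂ ≈ (0.275, 0.568, 0.776); φ = arcsin(p_z) ≈ 50.87°, λ = atan2(p_y, p_x) ≈ 64.13°.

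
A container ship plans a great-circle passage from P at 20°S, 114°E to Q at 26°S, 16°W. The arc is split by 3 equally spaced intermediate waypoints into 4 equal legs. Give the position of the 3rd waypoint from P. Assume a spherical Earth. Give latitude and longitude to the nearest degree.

Write both endpoints as unit vectors p₁, p₂ with components (cos φ cos λ, cos φ sin λ, sin φ).
The central angle between the endpoints is δ = arccos(p₁·p₂) ≈ 1.975 rad (113.1°).
Interpolate at f = 3/4 with slerp weights a = sin((1−f)δ)/sin δ ≈ 0.515, b = sin(fδ)/sin δ ≈ 1.083.
p = a·p₁ + b·p₂ ≈ (0.739, 0.174, -0.651); φ = arcsin(p_z) ≈ -40.62°, λ = atan2(p_y, p_x) ≈ 13.26°.

≈ 41°S, 13°E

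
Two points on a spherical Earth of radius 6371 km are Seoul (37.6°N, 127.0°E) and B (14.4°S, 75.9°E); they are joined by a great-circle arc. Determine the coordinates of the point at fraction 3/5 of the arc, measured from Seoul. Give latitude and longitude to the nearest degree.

≈ (7°N, 94°E)

The haversine formula gives a central angle δ ≈ 1.234 rad (70.7°) between the endpoints.
Interpolate at f = 3/5 with slerp weights a = sin((1−f)δ)/sin δ ≈ 0.502, b = sin(fδ)/sin δ ≈ 0.715.
p = a·p₁ + b·p₂ ≈ (-0.071, 0.989, 0.129); φ = arcsin(p_z) ≈ 7.39°, λ = atan2(p_y, p_x) ≈ 94.09°.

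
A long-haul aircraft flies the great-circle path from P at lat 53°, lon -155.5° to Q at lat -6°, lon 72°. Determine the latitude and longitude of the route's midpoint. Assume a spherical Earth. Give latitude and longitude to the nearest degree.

≈ lat 43°, lon 109°

Convert each endpoint to a unit vector on the sphere (x = cos φ cos λ, y = cos φ sin λ, z = sin φ).
The central angle between the endpoints is δ = arccos(p₁·p₂) ≈ 2.080 rad (119.2°).
Interpolate at f = 1/2 with slerp weights a = sin((1−f)δ)/sin δ ≈ 0.988, b = sin(fδ)/sin δ ≈ 0.988.
p = a·p₁ + b·p₂ ≈ (-0.237, 0.688, 0.686); φ = arcsin(p_z) ≈ 43.30°, λ = atan2(p_y, p_x) ≈ 109.04°.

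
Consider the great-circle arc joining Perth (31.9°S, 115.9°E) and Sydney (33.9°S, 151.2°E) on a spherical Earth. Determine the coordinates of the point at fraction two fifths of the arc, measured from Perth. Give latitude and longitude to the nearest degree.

The haversine formula gives a central angle δ ≈ 0.516 rad (29.6°) between the endpoints.
Interpolate at f = 2/5 with slerp weights a = sin((1−f)δ)/sin δ ≈ 0.617, b = sin(fδ)/sin δ ≈ 0.415.
p = a·p₁ + b·p₂ ≈ (-0.531, 0.638, -0.558); φ = arcsin(p_z) ≈ -33.92°, λ = atan2(p_y, p_x) ≈ 129.79°.

≈ 34°S, 130°E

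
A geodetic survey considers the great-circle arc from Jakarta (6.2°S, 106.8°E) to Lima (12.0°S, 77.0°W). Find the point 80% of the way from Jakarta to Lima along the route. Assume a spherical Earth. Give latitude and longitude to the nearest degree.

Write both endpoints as unit vectors p₁, p₂ with components (cos φ cos λ, cos φ sin λ, sin φ).
The central angle between the endpoints is δ = arccos(p₁·p₂) ≈ 2.817 rad (161.4°).
Interpolate at f = 0.80 with slerp weights a = sin((1−f)δ)/sin δ ≈ 1.676, b = sin(fδ)/sin δ ≈ 2.434.
p = a·p₁ + b·p₂ ≈ (0.054, -0.725, -0.687); φ = arcsin(p_z) ≈ -43.39°, λ = atan2(p_y, p_x) ≈ -85.74°.

≈ 43°S, 86°W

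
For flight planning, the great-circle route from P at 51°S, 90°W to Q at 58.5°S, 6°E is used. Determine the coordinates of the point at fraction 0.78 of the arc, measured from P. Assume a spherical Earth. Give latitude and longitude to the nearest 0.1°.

≈ 63.7°S, 14.7°W

Write both endpoints as unit vectors p₁, p₂ with components (cos φ cos λ, cos φ sin λ, sin φ).
The central angle between the endpoints is δ = arccos(p₁·p₂) ≈ 0.891 rad (51.1°).
Interpolate at f = 0.78 with slerp weights a = sin((1−f)δ)/sin δ ≈ 0.250, b = sin(fδ)/sin δ ≈ 0.823.
p = a·p₁ + b·p₂ ≈ (0.428, -0.113, -0.897); φ = arcsin(p_z) ≈ -63.74°, λ = atan2(p_y, p_x) ≈ -14.75°.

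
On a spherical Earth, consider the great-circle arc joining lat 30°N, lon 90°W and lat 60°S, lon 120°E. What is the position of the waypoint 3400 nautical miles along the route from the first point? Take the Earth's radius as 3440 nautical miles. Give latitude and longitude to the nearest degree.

≈ lat 22°S, lon 113°W

From cos δ = sin φ₁ sin φ₂ + cos φ₁ cos φ₂ cos Δλ, the central angle is δ ≈ 2.512 rad (143.9°). The total great-circle distance is δ·R ≈ 2.512 × 3440 ≈ 8640 nmi, so the target fraction is f = 3400/8640 ≈ 0.394.
Interpolate at f ≈ 0.394 with slerp weights a = sin((1−f)δ)/sin δ ≈ 1.695, b = sin(fδ)/sin δ ≈ 1.417.
p = a·p₁ + b·p₂ ≈ (-0.354, -0.854, -0.380); φ = arcsin(p_z) ≈ -22.33°, λ = atan2(p_y, p_x) ≈ -112.53°.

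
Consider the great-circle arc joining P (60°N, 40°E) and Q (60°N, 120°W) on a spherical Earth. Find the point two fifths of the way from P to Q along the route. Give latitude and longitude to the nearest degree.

Convert each endpoint to a unit vector on the sphere (x = cos φ cos λ, y = cos φ sin λ, z = sin φ).
The central angle between the endpoints is δ = arccos(p₁·p₂) ≈ 1.030 rad (59.0°).
Interpolate at f = 2/5 with slerp weights a = sin((1−f)δ)/sin δ ≈ 0.676, b = sin(fδ)/sin δ ≈ 0.467.
p = a·p₁ + b·p₂ ≈ (0.142, 0.015, 0.990); φ = arcsin(p_z) ≈ 81.79°, λ = atan2(p_y, p_x) ≈ 6.01°.

≈ (82°N, 6°E)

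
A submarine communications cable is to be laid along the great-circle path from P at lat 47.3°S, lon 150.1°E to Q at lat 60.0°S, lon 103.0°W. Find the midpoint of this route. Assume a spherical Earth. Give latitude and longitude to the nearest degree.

≈ lat 66°S, lon 168°W

The haversine formula gives a central angle δ ≈ 1.003 rad (57.5°) between the endpoints.
Interpolate at f = 1/2 with slerp weights a = sin((1−f)δ)/sin δ ≈ 0.570, b = sin(fδ)/sin δ ≈ 0.570.
p = a·p₁ + b·p₂ ≈ (-0.399, -0.085, -0.913); φ = arcsin(p_z) ≈ -65.90°, λ = atan2(p_y, p_x) ≈ -167.98°.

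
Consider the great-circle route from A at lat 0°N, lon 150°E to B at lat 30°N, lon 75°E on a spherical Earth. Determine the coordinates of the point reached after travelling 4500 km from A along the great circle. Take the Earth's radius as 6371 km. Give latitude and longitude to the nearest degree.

From cos δ = sin φ₁ sin φ₂ + cos φ₁ cos φ₂ cos Δλ, the central angle is δ ≈ 1.345 rad (77.0°). The total great-circle distance is δ·R ≈ 1.345 × 6371 ≈ 8567 km, so the target fraction is f = 4500/8567 ≈ 0.525.
Interpolate at f ≈ 0.525 with slerp weights a = sin((1−f)δ)/sin δ ≈ 0.611, b = sin(fδ)/sin δ ≈ 0.666.
p = a·p₁ + b·p₂ ≈ (-0.380, 0.863, 0.333); φ = arcsin(p_z) ≈ 19.45°, λ = atan2(p_y, p_x) ≈ 113.78°.

≈ lat 19°N, lon 114°E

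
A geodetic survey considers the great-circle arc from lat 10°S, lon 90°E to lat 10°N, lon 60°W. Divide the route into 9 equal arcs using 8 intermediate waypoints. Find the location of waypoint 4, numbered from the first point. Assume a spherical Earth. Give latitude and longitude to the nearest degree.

Convert each endpoint to a unit vector on the sphere (x = cos φ cos λ, y = cos φ sin λ, z = sin φ).
The central angle between the endpoints is δ = arccos(p₁·p₂) ≈ 2.626 rad (150.5°).
Interpolate at f = 4/9 with slerp weights a = sin((1−f)δ)/sin δ ≈ 2.016, b = sin(fδ)/sin δ ≈ 1.866.
p = a·p₁ + b·p₂ ≈ (0.919, 0.394, -0.026); φ = arcsin(p_z) ≈ -1.50°, λ = atan2(p_y, p_x) ≈ 23.23°.

≈ lat 1°S, lon 23°E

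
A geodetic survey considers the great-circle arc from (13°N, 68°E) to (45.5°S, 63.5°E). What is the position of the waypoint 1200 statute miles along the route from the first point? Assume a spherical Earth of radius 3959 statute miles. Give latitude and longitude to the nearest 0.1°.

≈ (4.3°S, 66.9°E)

The haversine formula gives a central angle δ ≈ 1.023 rad (58.6°) between the endpoints. The total great-circle distance is δ·R ≈ 1.023 × 3959 ≈ 4052 mi, so the target fraction is f = 1200/4052 ≈ 0.296.
Interpolate at f ≈ 0.296 with slerp weights a = sin((1−f)δ)/sin δ ≈ 0.773, b = sin(fδ)/sin δ ≈ 0.350.
p = a·p₁ + b·p₂ ≈ (0.391, 0.917, -0.076); φ = arcsin(p_z) ≈ -4.33°, λ = atan2(p_y, p_x) ≈ 66.90°.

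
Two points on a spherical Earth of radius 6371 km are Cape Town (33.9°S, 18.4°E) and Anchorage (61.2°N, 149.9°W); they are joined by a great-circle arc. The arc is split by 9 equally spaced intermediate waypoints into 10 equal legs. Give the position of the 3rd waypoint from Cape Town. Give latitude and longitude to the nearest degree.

≈ 11°N, 10°E

Write both endpoints as unit vectors p₁, p₂ with components (cos φ cos λ, cos φ sin λ, sin φ).
The central angle between the endpoints is δ = arccos(p₁·p₂) ≈ 2.647 rad (151.7°).
Interpolate at f = 3/10 with slerp weights a = sin((1−f)δ)/sin δ ≈ 2.024, b = sin(fδ)/sin δ ≈ 1.504.
p = a·p₁ + b·p₂ ≈ (0.968, 0.167, 0.188); φ = arcsin(p_z) ≈ 10.86°, λ = atan2(p_y, p_x) ≈ 9.80°.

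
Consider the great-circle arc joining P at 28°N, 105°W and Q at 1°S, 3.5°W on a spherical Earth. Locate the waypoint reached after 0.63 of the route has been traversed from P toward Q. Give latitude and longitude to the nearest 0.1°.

≈ 15.8°N, 37.1°W

Convert each endpoint to a unit vector on the sphere (x = cos φ cos λ, y = cos φ sin λ, z = sin φ).
The central angle between the endpoints is δ = arccos(p₁·p₂) ≈ 1.756 rad (100.6°).
Interpolate at f = 0.63 with slerp weights a = sin((1−f)δ)/sin δ ≈ 0.616, b = sin(fδ)/sin δ ≈ 0.910.
p = a·p₁ + b·p₂ ≈ (0.767, -0.580, 0.273); φ = arcsin(p_z) ≈ 15.85°, λ = atan2(p_y, p_x) ≈ -37.11°.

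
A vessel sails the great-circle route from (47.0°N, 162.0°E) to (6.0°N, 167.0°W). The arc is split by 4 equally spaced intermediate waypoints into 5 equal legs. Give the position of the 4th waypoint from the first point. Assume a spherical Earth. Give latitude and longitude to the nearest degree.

The haversine formula gives a central angle δ ≈ 0.853 rad (48.9°) between the endpoints.
Interpolate at f = 4/5 with slerp weights a = sin((1−f)δ)/sin δ ≈ 0.225, b = sin(fδ)/sin δ ≈ 0.837.
p = a·p₁ + b·p₂ ≈ (-0.957, -0.140, 0.252); φ = arcsin(p_z) ≈ 14.62°, λ = atan2(p_y, p_x) ≈ -171.69°.

≈ (15°N, 172°W)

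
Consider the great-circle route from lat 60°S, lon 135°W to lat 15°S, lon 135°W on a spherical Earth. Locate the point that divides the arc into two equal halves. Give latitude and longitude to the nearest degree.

≈ lat 37°S, lon 135°W

Write both endpoints as unit vectors p₁, p₂ with components (cos φ cos λ, cos φ sin λ, sin φ).
The central angle between the endpoints is δ = arccos(p₁·p₂) ≈ 0.785 rad (45.0°).
Interpolate at f = 1/2 with slerp weights a = sin((1−f)δ)/sin δ ≈ 0.541, b = sin(fδ)/sin δ ≈ 0.541.
p = a·p₁ + b·p₂ ≈ (-0.561, -0.561, -0.609); φ = arcsin(p_z) ≈ -37.50°, λ = atan2(p_y, p_x) ≈ -135.00°.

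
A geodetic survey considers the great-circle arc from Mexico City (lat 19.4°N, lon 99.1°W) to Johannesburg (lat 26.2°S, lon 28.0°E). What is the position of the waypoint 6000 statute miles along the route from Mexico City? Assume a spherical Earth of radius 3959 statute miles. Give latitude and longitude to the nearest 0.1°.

From cos δ = sin φ₁ sin φ₂ + cos φ₁ cos φ₂ cos Δλ, the central angle is δ ≈ 2.288 rad (131.1°). The total great-circle distance is δ·R ≈ 2.288 × 3959 ≈ 9058 mi, so the target fraction is f = 6000/9058 ≈ 0.662.
Interpolate at f ≈ 0.662 with slerp weights a = sin((1−f)δ)/sin δ ≈ 0.926, b = sin(fδ)/sin δ ≈ 1.325.
p = a·p₁ + b·p₂ ≈ (0.911, -0.304, -0.277); φ = arcsin(p_z) ≈ -16.10°, λ = atan2(p_y, p_x) ≈ -18.46°.

≈ lat 16.1°S, lon 18.5°W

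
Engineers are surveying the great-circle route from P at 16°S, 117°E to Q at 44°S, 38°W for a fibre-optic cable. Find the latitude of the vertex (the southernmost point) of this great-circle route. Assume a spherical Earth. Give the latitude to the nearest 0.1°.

The great circle lies in the plane with unit normal n̂ = (p₁ × p₂)/|p₁ × p₂|.
Here n̂_z ≈ -0.325; the vertex latitude is φ_max = arccos|n̂_z| ≈ 71.1°.
Check via Clairaut: cos φ_max = |cos φ₁| · sin C = cos(16.0°)·sin(160.3°) ≈ 0.325, again giving ≈ 71.1°.

≈ 71.1°S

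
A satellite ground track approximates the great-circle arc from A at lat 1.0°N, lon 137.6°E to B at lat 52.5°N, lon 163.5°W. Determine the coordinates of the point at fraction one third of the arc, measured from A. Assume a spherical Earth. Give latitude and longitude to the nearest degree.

≈ lat 20°N, lon 151°E

From cos δ = sin φ₁ sin φ₂ + cos φ₁ cos φ₂ cos Δλ, the central angle is δ ≈ 1.236 rad (70.8°).
Interpolate at f = 1/3 with slerp weights a = sin((1−f)δ)/sin δ ≈ 0.777, b = sin(fδ)/sin δ ≈ 0.424.
p = a·p₁ + b·p₂ ≈ (-0.821, 0.451, 0.350); φ = arcsin(p_z) ≈ 20.49°, λ = atan2(p_y, p_x) ≈ 151.25°.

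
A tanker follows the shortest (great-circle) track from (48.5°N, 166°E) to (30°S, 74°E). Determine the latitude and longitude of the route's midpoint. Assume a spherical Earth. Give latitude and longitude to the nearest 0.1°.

≈ (13.1°N, 112.2°E)

The haversine formula gives a central angle δ ≈ 1.976 rad (113.2°) between the endpoints.
Interpolate at f = 1/2 with slerp weights a = sin((1−f)δ)/sin δ ≈ 0.909, b = sin(fδ)/sin δ ≈ 0.909.
p = a·p₁ + b·p₂ ≈ (-0.367, 0.902, 0.226); φ = arcsin(p_z) ≈ 13.08°, λ = atan2(p_y, p_x) ≈ 112.15°.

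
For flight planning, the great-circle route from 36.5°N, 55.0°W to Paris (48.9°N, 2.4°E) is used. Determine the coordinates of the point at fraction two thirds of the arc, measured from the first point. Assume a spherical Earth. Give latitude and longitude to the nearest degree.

From cos δ = sin φ₁ sin φ₂ + cos φ₁ cos φ₂ cos Δλ, the central angle is δ ≈ 0.748 rad (42.9°).
Interpolate at f = 2/3 with slerp weights a = sin((1−f)δ)/sin δ ≈ 0.363, b = sin(fδ)/sin δ ≈ 0.703.
p = a·p₁ + b·p₂ ≈ (0.629, -0.220, 0.746); φ = arcsin(p_z) ≈ 48.22°, λ = atan2(p_y, p_x) ≈ -19.24°.

≈ 48°N, 19°W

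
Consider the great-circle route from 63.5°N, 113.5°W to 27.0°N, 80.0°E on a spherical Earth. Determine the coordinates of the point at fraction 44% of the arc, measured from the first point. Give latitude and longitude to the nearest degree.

Write both endpoints as unit vectors p₁, p₂ with components (cos φ cos λ, cos φ sin λ, sin φ).
The central angle between the endpoints is δ = arccos(p₁·p₂) ≈ 1.551 rad (88.9°).
Interpolate at f = 0.44 with slerp weights a = sin((1−f)δ)/sin δ ≈ 0.764, b = sin(fδ)/sin δ ≈ 0.631.
p = a·p₁ + b·p₂ ≈ (-0.038, 0.241, 0.970); φ = arcsin(p_z) ≈ 75.87°, λ = atan2(p_y, p_x) ≈ 99.02°.

≈ 76°N, 99°E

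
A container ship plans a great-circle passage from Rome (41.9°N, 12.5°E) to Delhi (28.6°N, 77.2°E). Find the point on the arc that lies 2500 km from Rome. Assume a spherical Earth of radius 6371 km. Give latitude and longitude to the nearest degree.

Write both endpoints as unit vectors p₁, p₂ with components (cos φ cos λ, cos φ sin λ, sin φ).
The central angle between the endpoints is δ = arccos(p₁·p₂) ≈ 0.929 rad (53.2°). The total great-circle distance is δ·R ≈ 0.929 × 6371 ≈ 5916 km, so the target fraction is f = 2500/5916 ≈ 0.423.
Interpolate at f ≈ 0.423 with slerp weights a = sin((1−f)δ)/sin δ ≈ 0.638, b = sin(fδ)/sin δ ≈ 0.478.
p = a·p₁ + b·p₂ ≈ (0.556, 0.512, 0.655); φ = arcsin(p_z) ≈ 40.89°, λ = atan2(p_y, p_x) ≈ 42.60°.

≈ (41°N, 43°E)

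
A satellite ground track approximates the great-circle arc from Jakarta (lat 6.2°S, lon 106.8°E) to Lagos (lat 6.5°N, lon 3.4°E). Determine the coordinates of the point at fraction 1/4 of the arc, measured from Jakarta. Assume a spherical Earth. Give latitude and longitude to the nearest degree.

From cos δ = sin φ₁ sin φ₂ + cos φ₁ cos φ₂ cos Δλ, the central angle is δ ≈ 1.814 rad (104.0°).
Interpolate at f = 1/4 with slerp weights a = sin((1−f)δ)/sin δ ≈ 1.008, b = sin(fδ)/sin δ ≈ 0.452.
p = a·p₁ + b·p₂ ≈ (0.158, 0.986, -0.058); φ = arcsin(p_z) ≈ -3.31°, λ = atan2(p_y, p_x) ≈ 80.88°.

≈ lat 3°S, lon 81°E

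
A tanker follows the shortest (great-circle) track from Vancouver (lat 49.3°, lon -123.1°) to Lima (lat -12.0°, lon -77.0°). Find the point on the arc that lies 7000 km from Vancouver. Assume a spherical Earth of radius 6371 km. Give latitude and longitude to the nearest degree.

≈ lat -3°, lon -82°

Convert each endpoint to a unit vector on the sphere (x = cos φ cos λ, y = cos φ sin λ, z = sin φ).
The central angle between the endpoints is δ = arccos(p₁·p₂) ≈ 1.282 rad (73.5°). The total great-circle distance is δ·R ≈ 1.282 × 6371 ≈ 8169 km, so the target fraction is f = 7000/8169 ≈ 0.857.
Interpolate at f ≈ 0.857 with slerp weights a = sin((1−f)δ)/sin δ ≈ 0.190, b = sin(fδ)/sin δ ≈ 0.929.
p = a·p₁ + b·p₂ ≈ (0.137, -0.989, -0.049); φ = arcsin(p_z) ≈ -2.80°, λ = atan2(p_y, p_x) ≈ -82.14°.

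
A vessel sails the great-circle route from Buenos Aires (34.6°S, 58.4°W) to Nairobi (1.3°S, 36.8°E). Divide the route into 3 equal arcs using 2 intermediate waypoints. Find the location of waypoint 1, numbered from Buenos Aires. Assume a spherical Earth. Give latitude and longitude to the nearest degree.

From cos δ = sin φ₁ sin φ₂ + cos φ₁ cos φ₂ cos Δλ, the central angle is δ ≈ 1.633 rad (93.5°).
Interpolate at f = 1/3 with slerp weights a = sin((1−f)δ)/sin δ ≈ 0.888, b = sin(fδ)/sin δ ≈ 0.519.
p = a·p₁ + b·p₂ ≈ (0.798, -0.312, -0.516); φ = arcsin(p_z) ≈ -31.05°, λ = atan2(p_y, p_x) ≈ -21.33°.

≈ (31°S, 21°W)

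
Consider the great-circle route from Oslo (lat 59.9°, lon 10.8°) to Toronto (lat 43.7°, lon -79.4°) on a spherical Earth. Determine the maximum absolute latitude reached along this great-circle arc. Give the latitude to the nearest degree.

The great circle lies in the plane with unit normal n̂ = (p₁ × p₂)/|p₁ × p₂|.
Here n̂_z ≈ -0.452; the vertex latitude is φ_max = arccos|n̂_z| ≈ 63.1°.
Check via Clairaut: cos φ_max = |cos φ₁| · sin C = cos(59.9°)·sin(64.3°) ≈ 0.452, again giving ≈ 63.1°.

≈ 63°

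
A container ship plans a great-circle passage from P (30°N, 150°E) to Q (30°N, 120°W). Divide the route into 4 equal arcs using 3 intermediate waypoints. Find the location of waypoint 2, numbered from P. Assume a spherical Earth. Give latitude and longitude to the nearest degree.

The haversine formula gives a central angle δ ≈ 1.318 rad (75.5°) between the endpoints.
Interpolate at f = 2/4 with slerp weights a = sin((1−f)δ)/sin δ ≈ 0.632, b = sin(fδ)/sin δ ≈ 0.632.
p = a·p₁ + b·p₂ ≈ (-0.748, -0.200, 0.632); φ = arcsin(p_z) ≈ 39.23°, λ = atan2(p_y, p_x) ≈ -165.00°.

≈ (39°N, 165°W)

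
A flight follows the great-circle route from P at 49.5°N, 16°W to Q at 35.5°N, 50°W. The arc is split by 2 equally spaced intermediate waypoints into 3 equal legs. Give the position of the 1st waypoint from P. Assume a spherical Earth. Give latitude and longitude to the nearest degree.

The haversine formula gives a central angle δ ≈ 0.495 rad (28.4°) between the endpoints.
Interpolate at f = 1/3 with slerp weights a = sin((1−f)δ)/sin δ ≈ 0.682, b = sin(fδ)/sin δ ≈ 0.346.
p = a·p₁ + b·p₂ ≈ (0.607, -0.338, 0.720); φ = arcsin(p_z) ≈ 46.01°, λ = atan2(p_y, p_x) ≈ -29.10°.

≈ 46°N, 29°W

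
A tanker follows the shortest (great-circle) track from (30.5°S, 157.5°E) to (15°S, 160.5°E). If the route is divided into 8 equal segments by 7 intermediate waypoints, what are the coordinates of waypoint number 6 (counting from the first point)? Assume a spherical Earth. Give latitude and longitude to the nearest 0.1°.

≈ (18.9°S, 159.8°E)

Convert each endpoint to a unit vector on the sphere (x = cos φ cos λ, y = cos φ sin λ, z = sin φ).
The central angle between the endpoints is δ = arccos(p₁·p₂) ≈ 0.275 rad (15.7°).
Interpolate at f = 6/8 with slerp weights a = sin((1−f)δ)/sin δ ≈ 0.253, b = sin(fδ)/sin δ ≈ 0.754.
p = a·p₁ + b·p₂ ≈ (-0.888, 0.327, -0.324); φ = arcsin(p_z) ≈ -18.88°, λ = atan2(p_y, p_x) ≈ 159.81°.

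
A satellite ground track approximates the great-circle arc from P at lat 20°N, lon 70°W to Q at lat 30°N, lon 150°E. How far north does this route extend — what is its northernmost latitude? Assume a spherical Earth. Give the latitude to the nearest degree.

The great circle lies in the plane with unit normal n̂ = (p₁ × p₂)/|p₁ × p₂|.
Here n̂_z ≈ -0.587; the vertex latitude is φ_max = arccos|n̂_z| ≈ 54.1°.
Check via Clairaut: cos φ_max = |cos φ₁| · sin C = cos(20.0°)·sin(38.6°) ≈ 0.587, again giving ≈ 54.1°.

≈ 54°N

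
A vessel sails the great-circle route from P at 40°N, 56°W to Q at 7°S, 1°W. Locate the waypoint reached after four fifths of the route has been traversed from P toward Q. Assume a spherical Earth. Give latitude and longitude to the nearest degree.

Convert each endpoint to a unit vector on the sphere (x = cos φ cos λ, y = cos φ sin λ, z = sin φ).
The central angle between the endpoints is δ = arccos(p₁·p₂) ≈ 1.205 rad (69.0°).
Interpolate at f = 4/5 with slerp weights a = sin((1−f)δ)/sin δ ≈ 0.256, b = sin(fδ)/sin δ ≈ 0.880.
p = a·p₁ + b·p₂ ≈ (0.982, -0.178, 0.057); φ = arcsin(p_z) ≈ 3.27°, λ = atan2(p_y, p_x) ≈ -10.24°.

≈ 3°N, 10°W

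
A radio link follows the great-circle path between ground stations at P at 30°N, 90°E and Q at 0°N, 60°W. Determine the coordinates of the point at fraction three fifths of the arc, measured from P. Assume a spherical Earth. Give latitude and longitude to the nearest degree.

The haversine formula gives a central angle δ ≈ 2.419 rad (138.6°) between the endpoints.
Interpolate at f = 3/5 with slerp weights a = sin((1−f)δ)/sin δ ≈ 1.245, b = sin(fδ)/sin δ ≈ 1.501.
p = a·p₁ + b·p₂ ≈ (0.751, -0.222, 0.623); φ = arcsin(p_z) ≈ 38.50°, λ = atan2(p_y, p_x) ≈ -16.46°.

≈ 38°N, 16°W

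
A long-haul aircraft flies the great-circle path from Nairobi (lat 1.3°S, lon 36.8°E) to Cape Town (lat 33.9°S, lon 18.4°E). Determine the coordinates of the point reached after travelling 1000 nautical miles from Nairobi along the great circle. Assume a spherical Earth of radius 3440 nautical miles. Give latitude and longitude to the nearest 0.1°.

≈ lat 16.2°S, lon 29.3°E

Write both endpoints as unit vectors p₁, p₂ with components (cos φ cos λ, cos φ sin λ, sin φ).
The central angle between the endpoints is δ = arccos(p₁·p₂) ≈ 0.643 rad (36.9°). The total great-circle distance is δ·R ≈ 0.643 × 3440 ≈ 2213 nmi, so the target fraction is f = 1000/2213 ≈ 0.452.
Interpolate at f ≈ 0.452 with slerp weights a = sin((1−f)δ)/sin δ ≈ 0.576, b = sin(fδ)/sin δ ≈ 0.478.
p = a·p₁ + b·p₂ ≈ (0.837, 0.470, -0.280); φ = arcsin(p_z) ≈ -16.23°, λ = atan2(p_y, p_x) ≈ 29.31°.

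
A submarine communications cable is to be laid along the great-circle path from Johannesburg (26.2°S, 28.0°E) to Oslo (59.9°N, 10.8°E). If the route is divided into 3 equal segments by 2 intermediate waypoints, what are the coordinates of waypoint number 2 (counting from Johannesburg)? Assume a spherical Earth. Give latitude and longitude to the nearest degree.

≈ (31°N, 20°E)

Write both endpoints as unit vectors p₁, p₂ with components (cos φ cos λ, cos φ sin λ, sin φ).
The central angle between the endpoints is δ = arccos(p₁·p₂) ≈ 1.523 rad (87.3°).
Interpolate at f = 2/3 with slerp weights a = sin((1−f)δ)/sin δ ≈ 0.487, b = sin(fδ)/sin δ ≈ 0.851.
p = a·p₁ + b·p₂ ≈ (0.805, 0.285, 0.521); φ = arcsin(p_z) ≈ 31.40°, λ = atan2(p_y, p_x) ≈ 19.50°.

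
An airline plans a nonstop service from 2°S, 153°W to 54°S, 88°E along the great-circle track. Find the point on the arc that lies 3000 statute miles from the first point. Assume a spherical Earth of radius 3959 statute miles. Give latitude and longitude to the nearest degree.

Convert each endpoint to a unit vector on the sphere (x = cos φ cos λ, y = cos φ sin λ, z = sin φ).
The central angle between the endpoints is δ = arccos(p₁·p₂) ≈ 1.830 rad (104.9°). The total great-circle distance is δ·R ≈ 1.830 × 3959 ≈ 7246 mi, so the target fraction is f = 3000/7246 ≈ 0.414.
Interpolate at f ≈ 0.414 with slerp weights a = sin((1−f)δ)/sin δ ≈ 0.909, b = sin(fδ)/sin δ ≈ 0.711.
p = a·p₁ + b·p₂ ≈ (-0.795, 0.005, -0.607); φ = arcsin(p_z) ≈ -37.37°, λ = atan2(p_y, p_x) ≈ 179.61°.

≈ 37°S, 180°E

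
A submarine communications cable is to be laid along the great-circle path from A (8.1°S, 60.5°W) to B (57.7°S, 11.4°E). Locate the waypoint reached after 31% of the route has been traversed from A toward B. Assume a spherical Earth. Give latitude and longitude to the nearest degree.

≈ (27°S, 47°W)

Convert each endpoint to a unit vector on the sphere (x = cos φ cos λ, y = cos φ sin λ, z = sin φ).
The central angle between the endpoints is δ = arccos(p₁·p₂) ≈ 1.283 rad (73.5°).
Interpolate at f = 0.31 with slerp weights a = sin((1−f)δ)/sin δ ≈ 0.807, b = sin(fδ)/sin δ ≈ 0.404.
p = a·p₁ + b·p₂ ≈ (0.605, -0.653, -0.455); φ = arcsin(p_z) ≈ -27.08°, λ = atan2(p_y, p_x) ≈ -47.18°.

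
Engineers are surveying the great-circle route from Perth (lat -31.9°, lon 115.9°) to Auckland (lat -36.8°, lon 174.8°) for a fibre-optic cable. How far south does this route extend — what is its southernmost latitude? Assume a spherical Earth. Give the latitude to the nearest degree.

≈ -39°

The great circle lies in the plane with unit normal n̂ = (p₁ × p₂)/|p₁ × p₂|.
Here n̂_z ≈ +0.782; the vertex latitude is φ_max = arccos|n̂_z| ≈ 38.6°.
Check via Clairaut: cos φ_max = |cos φ₁| · sin C = cos(31.9°)·sin(112.9°) ≈ 0.782, again giving ≈ 38.6°.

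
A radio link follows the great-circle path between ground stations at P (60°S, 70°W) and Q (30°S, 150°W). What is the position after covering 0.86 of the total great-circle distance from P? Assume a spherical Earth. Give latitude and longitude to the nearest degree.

≈ (37°S, 144°W)

Convert each endpoint to a unit vector on the sphere (x = cos φ cos λ, y = cos φ sin λ, z = sin φ).
The central angle between the endpoints is δ = arccos(p₁·p₂) ≈ 1.038 rad (59.5°).
Interpolate at f = 0.86 with slerp weights a = sin((1−f)δ)/sin δ ≈ 0.168, b = sin(fδ)/sin δ ≈ 0.904.
p = a·p₁ + b·p₂ ≈ (-0.649, -0.470, -0.598); φ = arcsin(p_z) ≈ -36.70°, λ = atan2(p_y, p_x) ≈ -144.07°.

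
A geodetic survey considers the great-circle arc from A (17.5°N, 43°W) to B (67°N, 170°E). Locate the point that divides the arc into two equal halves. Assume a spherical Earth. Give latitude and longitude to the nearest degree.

≈ (62°N, 62°W)

Convert each endpoint to a unit vector on the sphere (x = cos φ cos λ, y = cos φ sin λ, z = sin φ).
The central angle between the endpoints is δ = arccos(p₁·p₂) ≈ 1.607 rad (92.0°).
Interpolate at f = 1/2 with slerp weights a = sin((1−f)δ)/sin δ ≈ 0.720, b = sin(fδ)/sin δ ≈ 0.720.
p = a·p₁ + b·p₂ ≈ (0.225, -0.420, 0.879); φ = arcsin(p_z) ≈ 61.57°, λ = atan2(p_y, p_x) ≈ -61.77°.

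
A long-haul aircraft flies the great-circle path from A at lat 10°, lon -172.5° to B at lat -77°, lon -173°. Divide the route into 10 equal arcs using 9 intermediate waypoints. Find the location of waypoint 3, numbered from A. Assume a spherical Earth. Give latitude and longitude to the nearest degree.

≈ lat -16°, lon -173°

Convert each endpoint to a unit vector on the sphere (x = cos φ cos λ, y = cos φ sin λ, z = sin φ).
The central angle between the endpoints is δ = arccos(p₁·p₂) ≈ 1.518 rad (87.0°).
Interpolate at f = 3/10 with slerp weights a = sin((1−f)δ)/sin δ ≈ 0.875, b = sin(fδ)/sin δ ≈ 0.441.
p = a·p₁ + b·p₂ ≈ (-0.953, -0.125, -0.277); φ = arcsin(p_z) ≈ -16.10°, λ = atan2(p_y, p_x) ≈ -172.55°.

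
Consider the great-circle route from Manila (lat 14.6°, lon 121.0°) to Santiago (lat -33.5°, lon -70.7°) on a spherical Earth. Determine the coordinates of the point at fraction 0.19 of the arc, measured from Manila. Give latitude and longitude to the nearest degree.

≈ lat -12°, lon 135°

Write both endpoints as unit vectors p₁, p₂ with components (cos φ cos λ, cos φ sin λ, sin φ).
The central angle between the endpoints is δ = arccos(p₁·p₂) ≈ 2.763 rad (158.3°).
Interpolate at f = 0.19 with slerp weights a = sin((1−f)δ)/sin δ ≈ 2.127, b = sin(fδ)/sin δ ≈ 1.357.
p = a·p₁ + b·p₂ ≈ (-0.686, 0.696, -0.213); φ = arcsin(p_z) ≈ -12.30°, λ = atan2(p_y, p_x) ≈ 134.59°.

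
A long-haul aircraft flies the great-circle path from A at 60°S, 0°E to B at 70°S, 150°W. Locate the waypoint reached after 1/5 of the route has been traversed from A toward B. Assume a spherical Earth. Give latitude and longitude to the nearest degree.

≈ 69°S, 6°W

From cos δ = sin φ₁ sin φ₂ + cos φ₁ cos φ₂ cos Δλ, the central angle is δ ≈ 0.842 rad (48.3°).
Interpolate at f = 1/5 with slerp weights a = sin((1−f)δ)/sin δ ≈ 0.836, b = sin(fδ)/sin δ ≈ 0.225.
p = a·p₁ + b·p₂ ≈ (0.352, -0.038, -0.935); φ = arcsin(p_z) ≈ -69.29°, λ = atan2(p_y, p_x) ≈ -6.24°.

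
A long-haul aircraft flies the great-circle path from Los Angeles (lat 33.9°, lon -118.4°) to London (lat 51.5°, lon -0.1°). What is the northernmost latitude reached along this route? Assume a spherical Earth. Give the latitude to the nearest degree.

≈ 62°

The great circle lies in the plane with unit normal n̂ = (p₁ × p₂)/|p₁ × p₂|.
Here n̂_z ≈ +0.464; the vertex latitude is φ_max = arccos|n̂_z| ≈ 62.4°.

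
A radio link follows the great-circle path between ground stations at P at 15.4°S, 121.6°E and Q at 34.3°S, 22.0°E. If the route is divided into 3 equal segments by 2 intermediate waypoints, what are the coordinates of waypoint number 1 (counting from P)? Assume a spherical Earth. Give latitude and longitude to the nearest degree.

From cos δ = sin φ₁ sin φ₂ + cos φ₁ cos φ₂ cos Δλ, the central angle is δ ≈ 1.554 rad (89.0°).
Interpolate at f = 1/3 with slerp weights a = sin((1−f)δ)/sin δ ≈ 0.860, b = sin(fδ)/sin δ ≈ 0.495.
p = a·p₁ + b·p₂ ≈ (-0.055, 0.860, -0.508); φ = arcsin(p_z) ≈ -30.50°, λ = atan2(p_y, p_x) ≈ 93.69°.

≈ 31°S, 94°E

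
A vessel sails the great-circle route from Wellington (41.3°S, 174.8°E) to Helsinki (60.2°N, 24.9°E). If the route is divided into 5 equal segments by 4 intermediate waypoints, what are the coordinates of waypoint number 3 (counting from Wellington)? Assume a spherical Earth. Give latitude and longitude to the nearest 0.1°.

≈ 40.3°N, 127.5°E

From cos δ = sin φ₁ sin φ₂ + cos φ₁ cos φ₂ cos Δλ, the central angle is δ ≈ 2.681 rad (153.6°).
Interpolate at f = 3/5 with slerp weights a = sin((1−f)δ)/sin δ ≈ 1.976, b = sin(fδ)/sin δ ≈ 2.248.
p = a·p₁ + b·p₂ ≈ (-0.465, 0.605, 0.647); φ = arcsin(p_z) ≈ 40.28°, λ = atan2(p_y, p_x) ≈ 127.55°.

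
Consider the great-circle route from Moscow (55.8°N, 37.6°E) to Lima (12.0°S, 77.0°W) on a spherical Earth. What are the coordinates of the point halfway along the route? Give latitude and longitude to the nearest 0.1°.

Convert each endpoint to a unit vector on the sphere (x = cos φ cos λ, y = cos φ sin λ, z = sin φ).
The central angle between the endpoints is δ = arccos(p₁·p₂) ≈ 1.983 rad (113.6°).
Interpolate at f = 1/2 with slerp weights a = sin((1−f)δ)/sin δ ≈ 0.914, b = sin(fδ)/sin δ ≈ 0.914.
p = a·p₁ + b·p₂ ≈ (0.608, -0.557, 0.566); φ = arcsin(p_z) ≈ 34.44°, λ = atan2(p_y, p_x) ≈ -42.52°.

≈ 34.4°N, 42.5°W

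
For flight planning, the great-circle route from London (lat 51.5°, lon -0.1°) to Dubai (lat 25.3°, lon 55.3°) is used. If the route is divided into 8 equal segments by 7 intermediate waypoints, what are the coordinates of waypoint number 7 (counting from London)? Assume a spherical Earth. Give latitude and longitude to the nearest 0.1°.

≈ lat 29.7°, lon 50.5°

The haversine formula gives a central angle δ ≈ 0.858 rad (49.2°) between the endpoints.
Interpolate at f = 7/8 with slerp weights a = sin((1−f)δ)/sin δ ≈ 0.141, b = sin(fδ)/sin δ ≈ 0.902.
p = a·p₁ + b·p₂ ≈ (0.552, 0.670, 0.496); φ = arcsin(p_z) ≈ 29.74°, λ = atan2(p_y, p_x) ≈ 50.51°.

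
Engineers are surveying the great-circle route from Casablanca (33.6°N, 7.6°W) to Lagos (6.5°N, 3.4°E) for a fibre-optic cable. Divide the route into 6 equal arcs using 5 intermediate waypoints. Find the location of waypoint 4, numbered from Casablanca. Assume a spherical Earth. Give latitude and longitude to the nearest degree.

From cos δ = sin φ₁ sin φ₂ + cos φ₁ cos φ₂ cos Δλ, the central angle is δ ≈ 0.505 rad (29.0°).
Interpolate at f = 4/6 with slerp weights a = sin((1−f)δ)/sin δ ≈ 0.346, b = sin(fδ)/sin δ ≈ 0.683.
p = a·p₁ + b·p₂ ≈ (0.963, 0.002, 0.269); φ = arcsin(p_z) ≈ 15.60°, λ = atan2(p_y, p_x) ≈ 0.12°.

≈ (16°N, 0°E)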